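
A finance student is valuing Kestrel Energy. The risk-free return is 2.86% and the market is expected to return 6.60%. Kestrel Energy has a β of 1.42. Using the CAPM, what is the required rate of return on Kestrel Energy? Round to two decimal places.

8.17%

Market risk premium = E(R_m) − R_f = 6.60% − 2.86% = 3.74%
E(R) = R_f + β × MRP = 2.86% + 1.42 × 3.74% = 8.17%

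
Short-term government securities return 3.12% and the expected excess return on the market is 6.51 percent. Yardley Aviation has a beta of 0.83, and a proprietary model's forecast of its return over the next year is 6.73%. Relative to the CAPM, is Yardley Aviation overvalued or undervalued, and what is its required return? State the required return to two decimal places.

Required return = R_f + β·MRP = 3.12% + 0.83 × 6.51% = 8.52%
Forecast 6.73% < required 8.52% → the stock plots below the SML → overvalued.

Overvalued; required return 8.52%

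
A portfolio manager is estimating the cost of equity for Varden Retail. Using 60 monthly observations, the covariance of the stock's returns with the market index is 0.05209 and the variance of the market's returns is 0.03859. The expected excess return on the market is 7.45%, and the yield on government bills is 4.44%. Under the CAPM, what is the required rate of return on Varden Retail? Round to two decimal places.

14.50%

β = Cov(R_i, R_m) / Var(R_m) = 0.05209 / 0.03859 = 1.3498
E(R) = R_f + β × MRP = 4.44% + 1.3498 × 7.45% = 14.50%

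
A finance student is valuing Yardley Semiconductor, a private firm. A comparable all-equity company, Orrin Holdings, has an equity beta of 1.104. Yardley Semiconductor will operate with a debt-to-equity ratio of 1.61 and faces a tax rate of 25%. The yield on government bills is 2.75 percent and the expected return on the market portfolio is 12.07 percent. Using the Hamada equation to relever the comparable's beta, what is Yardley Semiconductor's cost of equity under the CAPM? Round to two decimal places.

β_L = β_U × [1 + (1 − t)(D/E)] = 1.104 × [1 + (1 − 0.25) × 1.61]
    = 1.104 × [1 + 0.75 × 1.61] = 1.104 × 2.2075 = 2.4371
MRP = 12.07% − 2.75% = 9.32%
E(R) = R_f + β_L × MRP = 2.75% + 2.4371 × 9.32% = 25.46%

25.46%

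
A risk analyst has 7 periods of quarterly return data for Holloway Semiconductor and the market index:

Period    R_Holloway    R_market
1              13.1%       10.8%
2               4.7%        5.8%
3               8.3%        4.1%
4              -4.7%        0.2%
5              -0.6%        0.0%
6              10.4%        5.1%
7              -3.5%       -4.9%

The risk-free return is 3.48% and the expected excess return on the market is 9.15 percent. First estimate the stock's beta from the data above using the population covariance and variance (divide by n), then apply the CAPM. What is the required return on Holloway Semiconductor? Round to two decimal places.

14.71%

Mean R_i = (13.1 + 4.7 + 8.3 − 4.7 − 0.6 + 10.4 − 3.5) / 7 = 3.9571%
Mean R_m = (10.8 + 5.8 + 4.1 + 0.2 + 0.0 + 5.1 − 4.9) / 7 = 3.0143%
Σ(R_i − R̄_i)(R_m − R̄_m) = 188.5243  ⇒  Cov = 188.5243 / 7 = 26.9320
Σ(R_m − R̄_m)² = 153.5486  ⇒  Var(R_m) = 153.5486 / 7 = 21.9355
β = Cov / Var(R_m) = 26.9320 / 21.9355 = 1.2278
E(R) = R_f + β × MRP = 3.48% + 1.2278 × 9.15% = 14.71%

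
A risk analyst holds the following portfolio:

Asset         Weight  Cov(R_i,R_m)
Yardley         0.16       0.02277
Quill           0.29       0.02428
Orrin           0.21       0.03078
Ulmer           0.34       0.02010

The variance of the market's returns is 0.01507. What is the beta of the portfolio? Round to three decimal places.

β_Yardley = 0.02277 / 0.01507 = 1.5109
β_Quill = 0.02428 / 0.01507 = 1.6111
β_Orrin = 0.03078 / 0.01507 = 2.0425
β_Ulmer = 0.02010 / 0.01507 = 1.3338
β_P = Σ w_i β_i = 0.16×1.5109 + 0.29×1.6111 + 0.21×2.0425 + 0.34×1.3338 = 1.5914

1.591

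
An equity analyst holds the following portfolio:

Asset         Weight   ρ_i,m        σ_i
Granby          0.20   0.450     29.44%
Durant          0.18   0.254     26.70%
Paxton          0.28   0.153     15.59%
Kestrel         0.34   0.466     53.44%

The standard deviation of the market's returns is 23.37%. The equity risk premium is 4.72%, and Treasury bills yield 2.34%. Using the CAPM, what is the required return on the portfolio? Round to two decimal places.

4.97%

β_Granby = 0.450 × 29.44% / 23.37% = 0.5669
β_Durant = 0.254 × 26.70% / 23.37% = 0.2902
β_Paxton = 0.153 × 15.59% / 23.37% = 0.1021
β_Kestrel = 0.466 × 53.44% / 23.37% = 1.0656
β_P = Σ w_i β_i = 0.20×0.5669 + 0.18×0.2902 + 0.28×0.1021 + 0.34×1.0656 = 0.5565
E(R_P) = R_f + β_P × MRP = 2.34% + 0.5565 × 4.72% = 4.97%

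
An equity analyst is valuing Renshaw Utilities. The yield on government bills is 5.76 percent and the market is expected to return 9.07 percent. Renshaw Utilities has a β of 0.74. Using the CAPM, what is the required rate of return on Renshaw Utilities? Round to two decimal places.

Market risk premium = E(R_m) − R_f = 9.07% − 5.76% = 3.31%
E(R) = R_f + β × MRP = 5.76% + 0.74 × 3.31% = 8.21%

8.21%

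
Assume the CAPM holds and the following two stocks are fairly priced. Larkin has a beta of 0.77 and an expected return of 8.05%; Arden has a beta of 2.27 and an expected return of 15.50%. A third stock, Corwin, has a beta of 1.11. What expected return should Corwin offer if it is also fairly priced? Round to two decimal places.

MRP (SML slope) = (15.50% − 8.05%) / (2.27 − 0.77) = 7.45% / 1.50 = 4.9667%
R_f (intercept) = 8.05% − 0.77 × 4.9667% = 4.2256%
E(R_Corwin) = R_f + β × MRP = 4.2256% + 1.11 × 4.9667% = 9.74%

9.74%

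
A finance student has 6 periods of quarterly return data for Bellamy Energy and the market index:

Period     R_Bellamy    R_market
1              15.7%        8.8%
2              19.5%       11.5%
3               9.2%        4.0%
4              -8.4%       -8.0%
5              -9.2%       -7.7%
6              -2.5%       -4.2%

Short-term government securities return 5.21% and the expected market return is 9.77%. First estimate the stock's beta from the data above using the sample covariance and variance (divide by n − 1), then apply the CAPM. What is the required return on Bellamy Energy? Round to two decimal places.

11.86%

Mean R_i = (15.7 + 19.5 + 9.2 − 8.4 − 9.2 − 2.5) / 6 = 4.0500%
Mean R_m = (8.8 + 11.5 + 4.0 − 8.0 − 7.7 − 4.2) / 6 = 0.7333%
Σ(R_i − R̄_i)(R_m − R̄_m) = 529.9300  ⇒  Cov = 529.9300 / 5 = 105.9860
Σ(R_m − R̄_m)² = 363.3933  ⇒  Var(R_m) = 363.3933 / 5 = 72.6787
β = Cov / Var(R_m) = 105.9860 / 72.6787 = 1.4583
MRP = 9.77% − 5.21% = 4.56%
E(R) = R_f + β × MRP = 5.21% + 1.4583 × 4.56% = 11.86%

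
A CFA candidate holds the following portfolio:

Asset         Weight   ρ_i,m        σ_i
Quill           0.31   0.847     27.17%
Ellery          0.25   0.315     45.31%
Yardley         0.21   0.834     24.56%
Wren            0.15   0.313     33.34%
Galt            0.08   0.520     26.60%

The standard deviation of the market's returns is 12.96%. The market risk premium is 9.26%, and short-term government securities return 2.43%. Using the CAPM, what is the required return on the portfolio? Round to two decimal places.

β_Quill = 0.847 × 27.17% / 12.96% = 1.7757
β_Ellery = 0.315 × 45.31% / 12.96% = 1.1013
β_Yardley = 0.834 × 24.56% / 12.96% = 1.5805
β_Wren = 0.313 × 33.34% / 12.96% = 0.8052
β_Galt = 0.520 × 26.60% / 12.96% = 1.0673
β_P = Σ w_i β_i = 0.31×1.7757 + 0.25×1.1013 + 0.21×1.5805 + 0.15×0.8052 + 0.08×1.0673 = 1.3639
E(R_P) = R_f + β_P × MRP = 2.43% + 1.3639 × 9.26% = 15.06%

15.06%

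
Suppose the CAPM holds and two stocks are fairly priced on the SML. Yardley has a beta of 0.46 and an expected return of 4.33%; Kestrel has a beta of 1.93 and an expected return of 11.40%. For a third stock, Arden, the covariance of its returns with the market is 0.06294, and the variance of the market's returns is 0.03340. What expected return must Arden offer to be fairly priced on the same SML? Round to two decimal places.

11.18%

MRP = (11.40% − 4.33%) / (1.93 − 0.46) = 4.8095%
R_f = 4.33% − 0.46 × 4.8095% = 2.1176%
β_Arden = Cov / Var(R_m) = 0.06294 / 0.03340 = 1.8844
E(R_Arden) = R_f + β × MRP = 2.1176% + 1.8844 × 4.8095% = 11.18%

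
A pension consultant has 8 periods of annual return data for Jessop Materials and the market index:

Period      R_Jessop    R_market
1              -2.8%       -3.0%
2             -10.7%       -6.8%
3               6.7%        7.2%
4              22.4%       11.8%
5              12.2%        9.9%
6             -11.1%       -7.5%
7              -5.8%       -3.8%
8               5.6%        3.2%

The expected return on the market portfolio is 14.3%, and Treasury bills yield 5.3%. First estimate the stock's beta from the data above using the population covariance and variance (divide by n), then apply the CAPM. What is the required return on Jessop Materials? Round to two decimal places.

18.80%

Mean R_i = (-2.8 − 10.7 + 6.7 + 22.4 + 12.2 − 11.1 − 5.8 + 5.6) / 8 = 2.0625%
Mean R_m = (-3.0 − 6.8 + 7.2 + 11.8 + 9.9 − 7.5 − 3.8 + 3.2) / 8 = 1.3750%
Σ(R_i − R̄_i)(R_m − R̄_m) = 615.0225  ⇒  Cov = 615.0225 / 8 = 76.8778
Σ(R_m − R̄_m)² = 410.1350  ⇒  Var(R_m) = 410.1350 / 8 = 51.2669
β = Cov / Var(R_m) = 76.8778 / 51.2669 = 1.4996
MRP = 14.3% − 5.3% = 9.00%
E(R) = R_f + β × MRP = 5.3% + 1.4996 × 9.0% = 18.80%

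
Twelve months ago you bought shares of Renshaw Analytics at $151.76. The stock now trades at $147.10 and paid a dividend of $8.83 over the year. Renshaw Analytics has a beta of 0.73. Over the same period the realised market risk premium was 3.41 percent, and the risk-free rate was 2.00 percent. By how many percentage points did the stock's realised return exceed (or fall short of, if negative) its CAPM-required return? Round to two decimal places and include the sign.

Realised HPR = (P1 + D1 − P0) / P0 = (147.10 + 8.83 − 151.76) / 151.76 = 4.17 / 151.76 = 2.7478%
CAPM required = R_f + β·MRP = 2.00% + 0.73 × 3.41% = 4.4893%
α = realised − required = 2.7478% − 4.4893% = -1.74%

-1.74%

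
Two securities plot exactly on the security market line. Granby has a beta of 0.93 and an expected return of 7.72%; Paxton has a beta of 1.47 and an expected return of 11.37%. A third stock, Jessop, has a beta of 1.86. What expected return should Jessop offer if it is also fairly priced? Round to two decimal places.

14.01%

MRP (SML slope) = (11.37% − 7.72%) / (1.47 − 0.93) = 3.65% / 0.54 = 6.7593%
R_f (intercept) = 7.72% − 0.93 × 6.7593% = 1.4339%
E(R_Jessop) = R_f + β × MRP = 1.4339% + 1.86 × 6.7593% = 14.01%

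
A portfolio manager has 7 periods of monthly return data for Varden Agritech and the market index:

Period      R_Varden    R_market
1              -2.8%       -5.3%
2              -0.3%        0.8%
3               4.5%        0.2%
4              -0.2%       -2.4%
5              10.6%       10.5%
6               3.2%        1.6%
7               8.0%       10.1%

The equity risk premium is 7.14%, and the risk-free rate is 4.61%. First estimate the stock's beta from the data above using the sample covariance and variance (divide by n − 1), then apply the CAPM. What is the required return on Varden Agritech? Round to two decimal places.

10.00%

Mean R_i = (-2.8 − 0.3 + 4.5 − 0.2 + 10.6 + 3.2 + 8.0) / 7 = 3.2857%
Mean R_m = (-5.3 + 0.8 + 0.2 − 2.4 + 10.5 + 1.6 + 10.1) / 7 = 2.2143%
Σ(R_i − R̄_i)(R_m − R̄_m) = 162.2714  ⇒  Cov = 162.2714 / 6 = 27.0452
Σ(R_m − R̄_m)² = 215.0286  ⇒  Var(R_m) = 215.0286 / 6 = 35.8381
β = Cov / Var(R_m) = 27.0452 / 35.8381 = 0.7546
E(R) = R_f + β × MRP = 4.61% + 0.7546 × 7.14% = 10.00%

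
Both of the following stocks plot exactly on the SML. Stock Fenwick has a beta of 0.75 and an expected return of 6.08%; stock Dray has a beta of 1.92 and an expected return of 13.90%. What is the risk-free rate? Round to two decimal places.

Both satisfy E(R) = R_f + β·MRP, so the slope of the SML is
MRP = (13.90% − 6.08%) / (1.92 − 0.75) = 7.82% / 1.17 = 6.6838%
R_f = E(R_Fenwick) − β_Fenwick·MRP = 6.08% − 0.75 × 6.6838% = 1.0672%

1.07%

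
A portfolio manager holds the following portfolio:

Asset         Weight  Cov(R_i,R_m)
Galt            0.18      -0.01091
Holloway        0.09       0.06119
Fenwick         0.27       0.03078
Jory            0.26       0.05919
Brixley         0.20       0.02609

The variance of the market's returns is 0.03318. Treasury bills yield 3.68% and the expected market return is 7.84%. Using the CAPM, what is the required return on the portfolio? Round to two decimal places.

7.75%

β_Galt = -0.01091 / 0.03318 = -0.3288
β_Holloway = 0.06119 / 0.03318 = 1.8442
β_Fenwick = 0.03078 / 0.03318 = 0.9277
β_Jory = 0.05919 / 0.03318 = 1.7839
β_Brixley = 0.02609 / 0.03318 = 0.7863
β_P = Σ w_i β_i = 0.18×-0.3288 + 0.09×1.8442 + 0.27×0.9277 + 0.26×1.7839 + 0.20×0.7863 = 0.9783
MRP = 7.84% − 3.68% = 4.16%
E(R_P) = R_f + β_P × MRP = 3.68% + 0.9783 × 4.16% = 7.75%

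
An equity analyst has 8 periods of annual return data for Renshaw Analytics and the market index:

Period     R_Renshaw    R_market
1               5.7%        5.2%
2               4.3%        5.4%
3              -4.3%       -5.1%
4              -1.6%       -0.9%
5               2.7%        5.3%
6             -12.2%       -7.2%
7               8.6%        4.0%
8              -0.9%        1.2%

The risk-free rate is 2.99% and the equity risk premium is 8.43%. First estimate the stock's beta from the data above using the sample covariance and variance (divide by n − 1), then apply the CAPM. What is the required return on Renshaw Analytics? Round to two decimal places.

13.22%

Mean R_i = (5.7 + 4.3 − 4.3 − 1.6 + 2.7 − 12.2 + 8.6 − 0.9) / 8 = 0.2875%
Mean R_m = (5.2 + 5.4 − 5.1 − 0.9 + 5.3 − 7.2 + 4.0 + 1.2) / 8 = 0.9875%
Σ(R_i − R̄_i)(R_m − R̄_m) = 209.4288  ⇒  Cov = 209.4288 / 7 = 29.9184
Σ(R_m − R̄_m)² = 172.5888  ⇒  Var(R_m) = 172.5888 / 7 = 24.6555
β = Cov / Var(R_m) = 29.9184 / 24.6555 = 1.2135
E(R) = R_f + β × MRP = 2.99% + 1.2135 × 8.43% = 13.22%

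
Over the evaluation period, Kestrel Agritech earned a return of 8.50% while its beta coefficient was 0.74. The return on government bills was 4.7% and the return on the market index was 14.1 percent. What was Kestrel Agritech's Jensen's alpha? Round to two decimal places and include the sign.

-3.16%

Market excess return = 14.1% − 4.7% = 9.40%
CAPM benchmark = R_f + β(R_m − R_f) = 4.7% + 0.74 × 9.4% = 11.6560%
α = actual − benchmark = 8.50% − 11.6560% = -3.16%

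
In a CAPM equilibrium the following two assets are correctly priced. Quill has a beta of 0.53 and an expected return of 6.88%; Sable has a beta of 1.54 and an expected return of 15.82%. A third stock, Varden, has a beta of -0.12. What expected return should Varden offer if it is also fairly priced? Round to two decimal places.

MRP (SML slope) = (15.82% − 6.88%) / (1.54 − 0.53) = 8.94% / 1.01 = 8.8515%
R_f (intercept) = 6.88% − 0.53 × 8.8515% = 2.1887%
E(R_Varden) = R_f + β × MRP = 2.1887% + -0.12 × 8.8515% = 1.13%

1.13%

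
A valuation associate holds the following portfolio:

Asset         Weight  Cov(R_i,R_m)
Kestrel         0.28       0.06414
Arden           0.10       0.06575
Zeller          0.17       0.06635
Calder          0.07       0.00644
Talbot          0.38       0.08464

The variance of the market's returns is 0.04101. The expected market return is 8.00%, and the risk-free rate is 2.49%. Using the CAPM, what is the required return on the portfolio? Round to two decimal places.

β_Kestrel = 0.06414 / 0.04101 = 1.5640
β_Arden = 0.06575 / 0.04101 = 1.6033
β_Zeller = 0.06635 / 0.04101 = 1.6179
β_Calder = 0.00644 / 0.04101 = 0.1570
β_Talbot = 0.08464 / 0.04101 = 2.0639
β_P = Σ w_i β_i = 0.28×1.5640 + 0.10×1.6033 + 0.17×1.6179 + 0.07×0.1570 + 0.38×2.0639 = 1.6686
MRP = 8.00% − 2.49% = 5.51%
E(R_P) = R_f + β_P × MRP = 2.49% + 1.6686 × 5.51% = 11.68%

11.68%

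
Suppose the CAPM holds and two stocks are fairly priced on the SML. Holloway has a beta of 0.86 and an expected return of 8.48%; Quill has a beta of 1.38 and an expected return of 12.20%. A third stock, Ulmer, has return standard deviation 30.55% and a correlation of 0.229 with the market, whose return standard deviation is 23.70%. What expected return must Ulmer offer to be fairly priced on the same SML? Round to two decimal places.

MRP = (12.20% − 8.48%) / (1.38 − 0.86) = 7.1538%
R_f = 8.48% − 0.86 × 7.1538% = 2.3277%
β_Ulmer = ρ·σ_i/σ_m = 0.229 × 30.55 / 23.70 = 0.2952
E(R_Ulmer) = R_f + β × MRP = 2.3277% + 0.2952 × 7.1538% = 4.44%

4.44%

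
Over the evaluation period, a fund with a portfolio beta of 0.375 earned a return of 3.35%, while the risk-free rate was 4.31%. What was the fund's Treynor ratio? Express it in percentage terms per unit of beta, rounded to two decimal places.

-2.56%

Treynor = (R_P − R_f) / β_P = (3.35% − 4.31%) / 0.3750 = -0.96% / 0.3750 = -2.56%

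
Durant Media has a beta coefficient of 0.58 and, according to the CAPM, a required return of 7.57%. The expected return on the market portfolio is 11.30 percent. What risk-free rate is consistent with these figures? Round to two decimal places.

E(R) = R_f + β(E(R_m) − R_f) = R_f(1 − β) + β·E(R_m)
7.57% = R_f × (1 − 0.58) + 0.58 × 11.30%
7.57% = R_f × 0.42 + 6.5540%
R_f = (7.57% − 6.5540%) / 0.42 = 2.42%

2.42%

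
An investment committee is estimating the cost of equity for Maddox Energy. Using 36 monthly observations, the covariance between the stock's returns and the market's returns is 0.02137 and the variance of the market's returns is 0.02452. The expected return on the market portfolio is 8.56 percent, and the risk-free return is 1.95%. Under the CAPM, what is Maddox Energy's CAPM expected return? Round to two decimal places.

7.71%

β = Cov(R_i, R_m) / Var(R_m) = 0.02137 / 0.02452 = 0.8715
MRP = 8.56% − 1.95% = 6.61%
E(R) = R_f + β × MRP = 1.95% + 0.8715 × 6.61% = 7.71%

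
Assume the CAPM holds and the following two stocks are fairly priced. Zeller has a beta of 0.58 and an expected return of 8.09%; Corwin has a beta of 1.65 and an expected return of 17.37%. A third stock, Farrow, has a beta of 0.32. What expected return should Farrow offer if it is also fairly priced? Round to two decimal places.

5.84%

MRP (SML slope) = (17.37% − 8.09%) / (1.65 − 0.58) = 9.28% / 1.07 = 8.6729%
R_f (intercept) = 8.09% − 0.58 × 8.6729% = 3.0597%
E(R_Farrow) = R_f + β × MRP = 3.0597% + 0.32 × 8.6729% = 5.84%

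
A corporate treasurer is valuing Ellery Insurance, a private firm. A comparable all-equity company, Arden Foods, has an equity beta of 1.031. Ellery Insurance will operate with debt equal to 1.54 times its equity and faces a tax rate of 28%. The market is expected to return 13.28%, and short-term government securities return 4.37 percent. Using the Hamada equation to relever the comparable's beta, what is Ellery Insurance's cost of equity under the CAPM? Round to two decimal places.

23.74%

β_L = β_U × [1 + (1 − t)(D/E)] = 1.031 × [1 + (1 − 0.28) × 1.54]
    = 1.031 × [1 + 0.72 × 1.54] = 1.031 × 2.1088 = 2.1742
MRP = 13.28% − 4.37% = 8.91%
E(R) = R_f + β_L × MRP = 4.37% + 2.1742 × 8.91% = 23.74%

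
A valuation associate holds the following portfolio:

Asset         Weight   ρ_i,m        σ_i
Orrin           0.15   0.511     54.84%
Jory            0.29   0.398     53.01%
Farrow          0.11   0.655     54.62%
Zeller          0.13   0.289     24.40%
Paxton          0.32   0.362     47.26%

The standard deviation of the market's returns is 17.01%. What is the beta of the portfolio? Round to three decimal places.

1.214

β_Orrin = 0.511 × 54.84% / 17.01% = 1.6475
β_Jory = 0.398 × 53.01% / 17.01% = 1.2403
β_Farrow = 0.655 × 54.62% / 17.01% = 2.1032
β_Zeller = 0.289 × 24.40% / 17.01% = 0.4146
β_Paxton = 0.362 × 47.26% / 17.01% = 1.0058
β_P = Σ w_i β_i = 0.15×1.6475 + 0.29×1.2403 + 0.11×2.1032 + 0.13×0.4146 + 0.32×1.0058 = 1.2139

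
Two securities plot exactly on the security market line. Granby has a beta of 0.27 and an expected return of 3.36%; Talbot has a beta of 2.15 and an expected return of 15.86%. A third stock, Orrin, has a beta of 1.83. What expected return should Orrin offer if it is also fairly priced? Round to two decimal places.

MRP (SML slope) = (15.86% − 3.36%) / (2.15 − 0.27) = 12.50% / 1.88 = 6.6489%
R_f (intercept) = 3.36% − 0.27 × 6.6489% = 1.5648%
E(R_Orrin) = R_f + β × MRP = 1.5648% + 1.83 × 6.6489% = 13.73%

13.73%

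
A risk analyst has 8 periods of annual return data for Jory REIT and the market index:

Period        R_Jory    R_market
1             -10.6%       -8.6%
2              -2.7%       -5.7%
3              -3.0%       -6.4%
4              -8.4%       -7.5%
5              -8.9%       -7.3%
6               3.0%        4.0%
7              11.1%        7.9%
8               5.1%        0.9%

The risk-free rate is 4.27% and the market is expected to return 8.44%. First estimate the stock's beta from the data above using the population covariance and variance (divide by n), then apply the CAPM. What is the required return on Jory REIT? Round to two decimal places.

Mean R_i = (-10.6 − 2.7 − 3.0 − 8.4 − 8.9 + 3.0 + 11.1 + 5.1) / 8 = -1.8000%
Mean R_m = (-8.6 − 5.7 − 6.4 − 7.5 − 7.3 + 4.0 + 7.9 + 0.9) / 8 = -2.8375%
Σ(R_i − R̄_i)(R_m − R̄_m) = 317.1400  ⇒  Cov = 317.1400 / 8 = 39.6425
Σ(R_m − R̄_m)² = 271.7588  ⇒  Var(R_m) = 271.7588 / 8 = 33.9699
β = Cov / Var(R_m) = 39.6425 / 33.9699 = 1.1670
MRP = 8.44% − 4.27% = 4.17%
E(R) = R_f + β × MRP = 4.27% + 1.1670 × 4.17% = 9.14%

9.14%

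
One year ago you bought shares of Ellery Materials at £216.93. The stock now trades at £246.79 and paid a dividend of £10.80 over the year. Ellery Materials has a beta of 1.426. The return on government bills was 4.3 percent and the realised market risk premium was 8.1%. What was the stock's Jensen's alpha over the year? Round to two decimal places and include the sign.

+2.89%

Realised HPR = (P1 + D1 − P0) / P0 = (246.79 + 10.80 − 216.93) / 216.93 = 40.66 / 216.93 = 18.7434%
CAPM required = R_f + β·MRP = 4.3% + 1.426 × 8.1% = 15.8506%
α = realised − required = 18.7434% − 15.8506% = +2.89%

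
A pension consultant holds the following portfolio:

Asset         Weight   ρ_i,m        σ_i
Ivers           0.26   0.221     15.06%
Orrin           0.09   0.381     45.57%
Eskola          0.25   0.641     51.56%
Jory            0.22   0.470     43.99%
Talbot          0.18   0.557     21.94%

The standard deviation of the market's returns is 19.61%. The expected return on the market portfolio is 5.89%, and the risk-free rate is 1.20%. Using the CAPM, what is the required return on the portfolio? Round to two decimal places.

β_Ivers = 0.221 × 15.06% / 19.61% = 0.1697
β_Orrin = 0.381 × 45.57% / 19.61% = 0.8854
β_Eskola = 0.641 × 51.56% / 19.61% = 1.6854
β_Jory = 0.470 × 43.99% / 19.61% = 1.0543
β_Talbot = 0.557 × 21.94% / 19.61% = 0.6232
β_P = Σ w_i β_i = 0.26×0.1697 + 0.09×0.8854 + 0.25×1.6854 + 0.22×1.0543 + 0.18×0.6232 = 0.8893
MRP = 5.89% − 1.20% = 4.69%
E(R_P) = R_f + β_P × MRP = 1.20% + 0.8893 × 4.69% = 5.37%

5.37%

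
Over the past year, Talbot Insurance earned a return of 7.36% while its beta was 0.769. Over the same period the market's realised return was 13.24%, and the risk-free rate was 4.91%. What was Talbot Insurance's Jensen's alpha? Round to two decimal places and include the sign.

Market excess return = 13.24% − 4.91% = 8.33%
CAPM benchmark = R_f + β(R_m − R_f) = 4.91% + 0.769 × 8.33% = 11.31577%
α = actual − benchmark = 7.36% − 11.31577% = -3.96%

-3.96%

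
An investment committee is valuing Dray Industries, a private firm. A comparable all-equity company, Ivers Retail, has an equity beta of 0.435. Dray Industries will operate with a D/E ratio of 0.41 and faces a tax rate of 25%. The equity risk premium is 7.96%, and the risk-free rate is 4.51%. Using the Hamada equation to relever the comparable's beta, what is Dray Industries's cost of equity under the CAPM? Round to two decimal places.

9.04%

β_L = β_U × [1 + (1 − t)(D/E)] = 0.435 × [1 + (1 − 0.25) × 0.41]
    = 0.435 × [1 + 0.75 × 0.41] = 0.435 × 1.3075 = 0.5688
E(R) = R_f + β_L × MRP = 4.51% + 0.5688 × 7.96% = 9.04%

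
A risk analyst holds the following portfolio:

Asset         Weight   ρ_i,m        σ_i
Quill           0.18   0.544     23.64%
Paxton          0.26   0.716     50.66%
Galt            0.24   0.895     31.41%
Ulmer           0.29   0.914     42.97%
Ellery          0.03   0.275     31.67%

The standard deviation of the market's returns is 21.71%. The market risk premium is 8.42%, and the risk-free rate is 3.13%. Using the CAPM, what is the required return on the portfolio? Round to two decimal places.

β_Quill = 0.544 × 23.64% / 21.71% = 0.5924
β_Paxton = 0.716 × 50.66% / 21.71% = 1.6708
β_Galt = 0.895 × 31.41% / 21.71% = 1.2949
β_Ulmer = 0.914 × 42.97% / 21.71% = 1.8091
β_Ellery = 0.275 × 31.67% / 21.71% = 0.4012
β_P = Σ w_i β_i = 0.18×0.5924 + 0.26×1.6708 + 0.24×1.2949 + 0.29×1.8091 + 0.03×0.4012 = 1.3885
E(R_P) = R_f + β_P × MRP = 3.13% + 1.3885 × 8.42% = 14.82%

14.82%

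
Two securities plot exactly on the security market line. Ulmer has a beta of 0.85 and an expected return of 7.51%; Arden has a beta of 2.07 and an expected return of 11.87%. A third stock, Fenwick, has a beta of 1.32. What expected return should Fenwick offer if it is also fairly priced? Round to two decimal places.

MRP (SML slope) = (11.87% − 7.51%) / (2.07 − 0.85) = 4.36% / 1.22 = 3.5738%
R_f (intercept) = 7.51% − 0.85 × 3.5738% = 4.4723%
E(R_Fenwick) = R_f + β × MRP = 4.4723% + 1.32 × 3.5738% = 9.19%

9.19%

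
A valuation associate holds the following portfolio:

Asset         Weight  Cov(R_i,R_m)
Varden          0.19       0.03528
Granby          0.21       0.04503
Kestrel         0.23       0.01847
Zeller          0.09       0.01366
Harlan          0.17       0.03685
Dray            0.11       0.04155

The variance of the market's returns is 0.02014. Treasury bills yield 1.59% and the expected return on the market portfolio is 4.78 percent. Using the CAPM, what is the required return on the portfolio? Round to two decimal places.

6.73%

β_Varden = 0.03528 / 0.02014 = 1.7517
β_Granby = 0.04503 / 0.02014 = 2.2358
β_Kestrel = 0.01847 / 0.02014 = 0.9171
β_Zeller = 0.01366 / 0.02014 = 0.6783
β_Harlan = 0.03685 / 0.02014 = 1.8297
β_Dray = 0.04155 / 0.02014 = 2.0631
β_P = Σ w_i β_i = 0.19×1.7517 + 0.21×2.2358 + 0.23×0.9171 + 0.09×0.6783 + 0.17×1.8297 + 0.11×2.0631 = 1.6123
MRP = 4.78% − 1.59% = 3.19%
E(R_P) = R_f + β_P × MRP = 1.59% + 1.6123 × 3.19% = 6.73%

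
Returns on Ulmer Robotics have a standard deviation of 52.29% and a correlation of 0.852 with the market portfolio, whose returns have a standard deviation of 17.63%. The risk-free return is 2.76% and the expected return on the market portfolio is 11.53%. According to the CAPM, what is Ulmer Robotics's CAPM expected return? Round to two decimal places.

β = ρ × σ_i / σ_m = 0.852 × 52.29% / 17.63% = 2.5270
MRP = 11.53% − 2.76% = 8.77%
E(R) = 2.76% + 2.5270 × 8.77% = 24.92%

24.92%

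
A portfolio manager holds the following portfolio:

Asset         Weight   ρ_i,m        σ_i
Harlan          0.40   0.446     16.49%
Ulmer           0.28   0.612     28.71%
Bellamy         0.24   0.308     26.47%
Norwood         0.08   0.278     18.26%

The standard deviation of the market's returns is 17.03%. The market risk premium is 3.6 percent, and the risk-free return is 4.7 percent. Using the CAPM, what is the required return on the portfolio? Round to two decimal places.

6.86%

β_Harlan = 0.446 × 16.49% / 17.03% = 0.4319
β_Ulmer = 0.612 × 28.71% / 17.03% = 1.0317
β_Bellamy = 0.308 × 26.47% / 17.03% = 0.4787
β_Norwood = 0.278 × 18.26% / 17.03% = 0.2981
β_P = Σ w_i β_i = 0.40×0.4319 + 0.28×1.0317 + 0.24×0.4787 + 0.08×0.2981 = 0.6004
E(R_P) = R_f + β_P × MRP = 4.7% + 0.6004 × 3.6% = 6.86%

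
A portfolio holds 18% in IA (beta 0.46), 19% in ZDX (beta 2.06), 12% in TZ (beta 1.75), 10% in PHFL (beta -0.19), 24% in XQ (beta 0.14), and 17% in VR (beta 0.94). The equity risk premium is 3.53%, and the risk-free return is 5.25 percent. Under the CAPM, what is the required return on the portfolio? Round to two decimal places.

8.28%

β_P = Σ w_i β_i = 0.18×0.46 + 0.19×2.06 + 0.12×1.75 + 0.10×-0.19 + 0.24×0.14 + 0.17×0.94 = 0.8586
E(R_P) = R_f + β_P × MRP = 5.25% + 0.8586 × 3.53% = 8.28%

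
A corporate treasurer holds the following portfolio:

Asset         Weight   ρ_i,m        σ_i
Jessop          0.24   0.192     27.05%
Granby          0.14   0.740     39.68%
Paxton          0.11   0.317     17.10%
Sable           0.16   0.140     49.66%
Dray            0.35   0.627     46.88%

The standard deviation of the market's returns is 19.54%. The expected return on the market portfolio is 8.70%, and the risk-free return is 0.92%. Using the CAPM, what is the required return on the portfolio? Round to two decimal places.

7.83%

β_Jessop = 0.192 × 27.05% / 19.54% = 0.2658
β_Granby = 0.740 × 39.68% / 19.54% = 1.5027
β_Paxton = 0.317 × 17.10% / 19.54% = 0.2774
β_Sable = 0.140 × 49.66% / 19.54% = 0.3558
β_Dray = 0.627 × 46.88% / 19.54% = 1.5043
β_P = Σ w_i β_i = 0.24×0.2658 + 0.14×1.5027 + 0.11×0.2774 + 0.16×0.3558 + 0.35×1.5043 = 0.8881
MRP = 8.70% − 0.92% = 7.78%
E(R_P) = R_f + β_P × MRP = 0.92% + 0.8881 × 7.78% = 7.83%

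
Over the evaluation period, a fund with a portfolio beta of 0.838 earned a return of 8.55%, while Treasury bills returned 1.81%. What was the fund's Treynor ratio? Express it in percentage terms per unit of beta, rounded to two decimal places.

8.04%

Treynor = (R_P − R_f) / β_P = (8.55% − 1.81%) / 0.8380 = 6.74% / 0.8380 = 8.04%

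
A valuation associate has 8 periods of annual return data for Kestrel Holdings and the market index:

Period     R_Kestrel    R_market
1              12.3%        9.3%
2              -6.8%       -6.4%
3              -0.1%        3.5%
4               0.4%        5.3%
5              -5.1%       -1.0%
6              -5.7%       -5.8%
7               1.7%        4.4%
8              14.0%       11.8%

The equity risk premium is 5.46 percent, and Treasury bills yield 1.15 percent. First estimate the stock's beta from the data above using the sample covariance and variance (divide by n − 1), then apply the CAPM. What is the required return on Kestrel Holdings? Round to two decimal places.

7.27%

Mean R_i = (12.3 − 6.8 − 0.1 + 0.4 − 5.1 − 5.7 + 1.7 + 14.0) / 8 = 1.3375%
Mean R_m = (9.3 − 6.4 + 3.5 + 5.3 − 1.0 − 5.8 + 4.4 + 11.8) / 8 = 2.6375%
Σ(R_i − R̄_i)(R_m − R̄_m) = 342.2988  ⇒  Cov = 342.2988 / 7 = 48.8998
Σ(R_m − R̄_m)² = 305.3788  ⇒  Var(R_m) = 305.3788 / 7 = 43.6255
β = Cov / Var(R_m) = 48.8998 / 43.6255 = 1.1209
E(R) = R_f + β × MRP = 1.15% + 1.1209 × 5.46% = 7.27%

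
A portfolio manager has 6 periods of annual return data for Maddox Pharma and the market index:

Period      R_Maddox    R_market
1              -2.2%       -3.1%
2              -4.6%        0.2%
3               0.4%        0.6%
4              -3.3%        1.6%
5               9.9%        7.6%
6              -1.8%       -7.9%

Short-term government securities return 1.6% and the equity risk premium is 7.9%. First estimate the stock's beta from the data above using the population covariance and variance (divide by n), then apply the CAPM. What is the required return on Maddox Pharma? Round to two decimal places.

6.97%

Mean R_i = (-2.2 − 4.6 + 0.4 − 3.3 + 9.9 − 1.8) / 6 = -0.2667%
Mean R_m = (-3.1 + 0.2 + 0.6 + 1.6 + 7.6 − 7.9) / 6 = -0.1667%
Σ(R_i − R̄_i)(R_m − R̄_m) = 90.0533  ⇒  Cov = 90.0533 / 6 = 15.0089
Σ(R_m − R̄_m)² = 132.5733  ⇒  Var(R_m) = 132.5733 / 6 = 22.0956
β = Cov / Var(R_m) = 15.0089 / 22.0956 = 0.6793
E(R) = R_f + β × MRP = 1.6% + 0.6793 × 7.9% = 6.97%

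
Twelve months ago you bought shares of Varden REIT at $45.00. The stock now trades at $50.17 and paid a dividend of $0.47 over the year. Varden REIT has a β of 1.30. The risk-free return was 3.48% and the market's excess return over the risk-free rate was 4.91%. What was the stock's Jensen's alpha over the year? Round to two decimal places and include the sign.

Realised HPR = (P1 + D1 − P0) / P0 = (50.17 + 0.47 − 45.00) / 45.00 = 5.64 / 45.00 = 12.5333%
CAPM required = R_f + β·MRP = 3.48% + 1.30 × 4.91% = 9.8630%
α = realised − required = 12.5333% − 9.8630% = +2.67%

+2.67%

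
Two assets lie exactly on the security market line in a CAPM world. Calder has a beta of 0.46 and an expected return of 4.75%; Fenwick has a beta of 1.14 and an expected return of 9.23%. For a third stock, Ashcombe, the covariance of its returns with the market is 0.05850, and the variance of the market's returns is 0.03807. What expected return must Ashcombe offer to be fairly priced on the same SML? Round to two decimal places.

11.84%

MRP = (9.23% − 4.75%) / (1.14 − 0.46) = 6.5882%
R_f = 4.75% − 0.46 × 6.5882% = 1.7194%
β_Ashcombe = Cov / Var(R_m) = 0.05850 / 0.03807 = 1.5366
E(R_Ashcombe) = R_f + β × MRP = 1.7194% + 1.5366 × 6.5882% = 11.84%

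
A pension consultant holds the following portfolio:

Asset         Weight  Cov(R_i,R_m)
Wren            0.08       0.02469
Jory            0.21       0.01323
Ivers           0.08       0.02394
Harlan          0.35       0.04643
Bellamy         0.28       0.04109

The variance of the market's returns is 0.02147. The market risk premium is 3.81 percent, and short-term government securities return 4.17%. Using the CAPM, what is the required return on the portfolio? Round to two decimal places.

β_Wren = 0.02469 / 0.02147 = 1.1500
β_Jory = 0.01323 / 0.02147 = 0.6162
β_Ivers = 0.02394 / 0.02147 = 1.1150
β_Harlan = 0.04643 / 0.02147 = 2.1626
β_Bellamy = 0.04109 / 0.02147 = 1.9138
β_P = Σ w_i β_i = 0.08×1.1500 + 0.21×0.6162 + 0.08×1.1150 + 0.35×2.1626 + 0.28×1.9138 = 1.6034
E(R_P) = R_f + β_P × MRP = 4.17% + 1.6034 × 3.81% = 10.28%

10.28%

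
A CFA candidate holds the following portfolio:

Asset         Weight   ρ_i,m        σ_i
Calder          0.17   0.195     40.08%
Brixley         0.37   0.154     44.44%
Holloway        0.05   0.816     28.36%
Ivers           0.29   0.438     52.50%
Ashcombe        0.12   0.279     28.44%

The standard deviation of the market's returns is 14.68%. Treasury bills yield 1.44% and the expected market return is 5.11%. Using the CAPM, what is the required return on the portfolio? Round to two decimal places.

β_Calder = 0.195 × 40.08% / 14.68% = 0.5324
β_Brixley = 0.154 × 44.44% / 14.68% = 0.4662
β_Holloway = 0.816 × 28.36% / 14.68% = 1.5764
β_Ivers = 0.438 × 52.50% / 14.68% = 1.5664
β_Ashcombe = 0.279 × 28.44% / 14.68% = 0.5405
β_P = Σ w_i β_i = 0.17×0.5324 + 0.37×0.4662 + 0.05×1.5764 + 0.29×1.5664 + 0.12×0.5405 = 0.8609
MRP = 5.11% − 1.44% = 3.67%
E(R_P) = R_f + β_P × MRP = 1.44% + 0.8609 × 3.67% = 4.60%

4.60%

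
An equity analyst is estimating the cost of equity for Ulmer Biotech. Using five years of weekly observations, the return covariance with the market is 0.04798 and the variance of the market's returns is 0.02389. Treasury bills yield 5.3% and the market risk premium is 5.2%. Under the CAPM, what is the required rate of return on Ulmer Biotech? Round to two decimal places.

β = Cov(R_i, R_m) / Var(R_m) = 0.04798 / 0.02389 = 2.0084
E(R) = R_f + β × MRP = 5.3% + 2.0084 × 5.2% = 15.74%

15.74%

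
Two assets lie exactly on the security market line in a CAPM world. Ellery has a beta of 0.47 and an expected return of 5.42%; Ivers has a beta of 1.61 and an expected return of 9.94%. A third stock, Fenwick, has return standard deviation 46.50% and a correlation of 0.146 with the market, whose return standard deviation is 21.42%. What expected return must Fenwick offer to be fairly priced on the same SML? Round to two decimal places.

4.81%

MRP = (9.94% − 5.42%) / (1.61 − 0.47) = 3.9649%
R_f = 5.42% − 0.47 × 3.9649% = 3.5565%
β_Fenwick = ρ·σ_i/σ_m = 0.146 × 46.50 / 21.42 = 0.3169
E(R_Fenwick) = R_f + β × MRP = 3.5565% + 0.3169 × 3.9649% = 4.81%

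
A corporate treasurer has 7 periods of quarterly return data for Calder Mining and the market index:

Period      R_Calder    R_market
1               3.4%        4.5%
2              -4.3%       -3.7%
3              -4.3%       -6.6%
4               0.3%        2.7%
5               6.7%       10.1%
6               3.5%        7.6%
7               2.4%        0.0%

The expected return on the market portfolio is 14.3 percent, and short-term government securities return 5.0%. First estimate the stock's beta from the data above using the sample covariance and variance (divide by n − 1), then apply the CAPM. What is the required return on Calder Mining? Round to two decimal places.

Mean R_i = (3.4 − 4.3 − 4.3 + 0.3 + 6.7 + 3.5 + 2.4) / 7 = 1.1000%
Mean R_m = (4.5 − 3.7 − 6.6 + 2.7 + 10.1 + 7.6 + 0.0) / 7 = 2.0857%
Σ(R_i − R̄_i)(R_m − R̄_m) = 138.6100  ⇒  Cov = 138.6100 / 6 = 23.1017
Σ(R_m − R̄_m)² = 214.1086  ⇒  Var(R_m) = 214.1086 / 6 = 35.6848
β = Cov / Var(R_m) = 23.1017 / 35.6848 = 0.6474
MRP = 14.3% − 5.0% = 9.30%
E(R) = R_f + β × MRP = 5.0% + 0.6474 × 9.3% = 11.02%

11.02%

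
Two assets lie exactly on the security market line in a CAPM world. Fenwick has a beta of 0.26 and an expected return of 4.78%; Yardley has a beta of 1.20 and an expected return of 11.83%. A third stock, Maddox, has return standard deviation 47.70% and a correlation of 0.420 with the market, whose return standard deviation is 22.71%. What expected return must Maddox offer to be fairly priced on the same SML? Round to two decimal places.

9.45%

MRP = (11.83% − 4.78%) / (1.20 − 0.26) = 7.5000%
R_f = 4.78% − 0.26 × 7.5000% = 2.8300%
β_Maddox = ρ·σ_i/σ_m = 0.420 × 47.70 / 22.71 = 0.8822
E(R_Maddox) = R_f + β × MRP = 2.8300% + 0.8822 × 7.5000% = 9.45%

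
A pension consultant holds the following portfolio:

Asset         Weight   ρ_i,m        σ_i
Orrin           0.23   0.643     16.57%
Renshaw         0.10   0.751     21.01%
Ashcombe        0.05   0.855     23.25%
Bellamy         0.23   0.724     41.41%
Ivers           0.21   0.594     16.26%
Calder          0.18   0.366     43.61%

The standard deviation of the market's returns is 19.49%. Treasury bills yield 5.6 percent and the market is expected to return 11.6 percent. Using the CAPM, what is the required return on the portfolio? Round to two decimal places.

β_Orrin = 0.643 × 16.57% / 19.49% = 0.5467
β_Renshaw = 0.751 × 21.01% / 19.49% = 0.8096
β_Ashcombe = 0.855 × 23.25% / 19.49% = 1.0199
β_Bellamy = 0.724 × 41.41% / 19.49% = 1.5383
β_Ivers = 0.594 × 16.26% / 19.49% = 0.4956
β_Calder = 0.366 × 43.61% / 19.49% = 0.8189
β_P = Σ w_i β_i = 0.23×0.5467 + 0.10×0.8096 + 0.05×1.0199 + 0.23×1.5383 + 0.21×0.4956 + 0.18×0.8189 = 0.8630
MRP = 11.6% − 5.6% = 6.00%
E(R_P) = R_f + β_P × MRP = 5.6% + 0.8630 × 6.0% = 10.78%

10.78%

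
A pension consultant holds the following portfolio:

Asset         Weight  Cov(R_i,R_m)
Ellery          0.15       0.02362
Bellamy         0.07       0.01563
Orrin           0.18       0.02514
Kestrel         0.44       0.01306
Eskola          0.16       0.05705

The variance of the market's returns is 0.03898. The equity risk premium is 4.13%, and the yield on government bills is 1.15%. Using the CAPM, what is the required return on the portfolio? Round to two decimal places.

β_Ellery = 0.02362 / 0.03898 = 0.6060
β_Bellamy = 0.01563 / 0.03898 = 0.4010
β_Orrin = 0.02514 / 0.03898 = 0.6449
β_Kestrel = 0.01306 / 0.03898 = 0.3350
β_Eskola = 0.05705 / 0.03898 = 1.4636
β_P = Σ w_i β_i = 0.15×0.6060 + 0.07×0.4010 + 0.18×0.6449 + 0.44×0.3350 + 0.16×1.4636 = 0.6166
E(R_P) = R_f + β_P × MRP = 1.15% + 0.6166 × 4.13% = 3.70%

3.70%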